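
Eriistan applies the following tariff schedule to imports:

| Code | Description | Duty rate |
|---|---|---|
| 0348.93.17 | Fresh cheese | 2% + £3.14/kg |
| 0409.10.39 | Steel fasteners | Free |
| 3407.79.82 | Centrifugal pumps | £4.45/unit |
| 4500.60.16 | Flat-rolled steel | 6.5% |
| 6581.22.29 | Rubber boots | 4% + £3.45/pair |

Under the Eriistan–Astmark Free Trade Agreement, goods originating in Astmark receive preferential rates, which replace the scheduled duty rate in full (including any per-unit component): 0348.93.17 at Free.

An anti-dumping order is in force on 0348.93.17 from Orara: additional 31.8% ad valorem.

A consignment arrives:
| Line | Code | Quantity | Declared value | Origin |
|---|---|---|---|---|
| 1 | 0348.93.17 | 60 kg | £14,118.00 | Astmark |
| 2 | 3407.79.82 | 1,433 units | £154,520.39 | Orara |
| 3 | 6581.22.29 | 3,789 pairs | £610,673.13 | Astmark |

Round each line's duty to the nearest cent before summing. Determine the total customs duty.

£43,875.83

Line 1 (0348.93.17, Astmark, 60 kg, £14,118.00):
Base rate for 0348.93.17 is 2% + £3.14/kg.
Origin Astmark qualifies under the Eriistan–Astmark agreement and 0348.93.17 is covered: preferential rate Free applies instead.
The additional-duty order on 0348.93.17 targets Orara, not Astmark; it does not apply.
Duty = £14,118.00 × 0% = £0.00.
Line 2 (3407.79.82, Orara, 1,433 units, £154,520.39):
Base rate for 3407.79.82 is £4.45/unit.
Duty = 1,433 × £4.45 = £6,376.85.
Line 3 (6581.22.29, Astmark, 3,789 pairs, £610,673.13):
Base rate for 6581.22.29 is 4% + £3.45/pair.
Origin Astmark is the FTA partner but 6581.22.29 is not on the preference list; base rate stands.
Duty = £610,673.13 × 4% + 3,789 × £3.45 = £37,498.98.
Total = £0.00 + £6,376.85 + £37,498.98 = £43,875.83.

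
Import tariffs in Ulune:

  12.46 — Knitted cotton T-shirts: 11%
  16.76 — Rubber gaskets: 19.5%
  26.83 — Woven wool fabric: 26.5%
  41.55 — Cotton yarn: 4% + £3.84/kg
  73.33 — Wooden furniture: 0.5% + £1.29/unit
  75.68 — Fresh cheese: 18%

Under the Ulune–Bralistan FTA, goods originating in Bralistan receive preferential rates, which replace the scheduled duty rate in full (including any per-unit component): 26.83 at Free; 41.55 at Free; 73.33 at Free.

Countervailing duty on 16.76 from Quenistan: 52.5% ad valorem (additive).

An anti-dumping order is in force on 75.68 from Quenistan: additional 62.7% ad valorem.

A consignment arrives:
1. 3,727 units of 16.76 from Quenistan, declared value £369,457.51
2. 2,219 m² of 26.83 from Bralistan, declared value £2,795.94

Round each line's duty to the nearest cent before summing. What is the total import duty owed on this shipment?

Line 1 (16.76, Quenistan, 3,727 units, £369,457.51):
Base rate for 16.76 is 19.5%.
Additional duty on 16.76 from Quenistan: +52.5%. Applied ad valorem rate: 19.5% + 52.5% = 72%.
Duty = £369,457.51 × 72% = £266,009.41.
Line 2 (26.83, Bralistan, 2,219 m², £2,795.94):
Base rate for 26.83 is 26.5%.
Origin Bralistan qualifies under the Ulune–Bralistan agreement and 26.83 is covered: preferential rate Free applies instead.
Duty = £2,795.94 × 0% = £0.00.
Total = £266,009.41 + £0.00 = £266,009.41.

£266,009.41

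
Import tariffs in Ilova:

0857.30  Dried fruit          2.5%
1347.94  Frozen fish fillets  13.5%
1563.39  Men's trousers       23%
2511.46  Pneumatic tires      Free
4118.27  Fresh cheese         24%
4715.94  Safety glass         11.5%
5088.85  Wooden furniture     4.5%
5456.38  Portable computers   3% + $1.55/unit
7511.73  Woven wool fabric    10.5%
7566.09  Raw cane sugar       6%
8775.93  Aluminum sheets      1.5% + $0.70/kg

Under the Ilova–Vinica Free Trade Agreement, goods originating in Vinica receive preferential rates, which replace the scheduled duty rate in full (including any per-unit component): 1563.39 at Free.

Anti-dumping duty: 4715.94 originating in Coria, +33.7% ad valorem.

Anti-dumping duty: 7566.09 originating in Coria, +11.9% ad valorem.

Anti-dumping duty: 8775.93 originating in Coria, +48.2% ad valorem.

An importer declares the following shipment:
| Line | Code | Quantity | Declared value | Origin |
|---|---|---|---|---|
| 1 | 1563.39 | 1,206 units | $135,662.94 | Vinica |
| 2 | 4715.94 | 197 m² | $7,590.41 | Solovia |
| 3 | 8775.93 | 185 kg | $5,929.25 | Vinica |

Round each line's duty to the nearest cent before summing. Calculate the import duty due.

Line 1 (1563.39, Vinica, 1,206 units, $135,662.94):
Base rate for 1563.39 is 23%.
Origin Vinica qualifies under the Ilova–Vinica agreement and 1563.39 is covered: preferential rate Free applies instead.
Duty = $135,662.94 × 0% = $0.00.
Line 2 (4715.94, Solovia, 197 m², $7,590.41):
Base rate for 4715.94 is 11.5%.
The additional-duty order on 4715.94 targets Coria, not Solovia; it does not apply.
Duty = $7,590.41 × 11.5% = $872.90.
Line 3 (8775.93, Vinica, 185 kg, $5,929.25):
Base rate for 8775.93 is 1.5% + $0.70/kg.
Origin Vinica is the FTA partner but 8775.93 is not on the preference list; base rate stands.
The additional-duty order on 8775.93 targets Coria, not Vinica; it does not apply.
Duty = $5,929.25 × 1.5% + 185 × $0.70 = $218.44.
Total = $0.00 + $872.90 + $218.44 = $1,091.34.

$1,091.34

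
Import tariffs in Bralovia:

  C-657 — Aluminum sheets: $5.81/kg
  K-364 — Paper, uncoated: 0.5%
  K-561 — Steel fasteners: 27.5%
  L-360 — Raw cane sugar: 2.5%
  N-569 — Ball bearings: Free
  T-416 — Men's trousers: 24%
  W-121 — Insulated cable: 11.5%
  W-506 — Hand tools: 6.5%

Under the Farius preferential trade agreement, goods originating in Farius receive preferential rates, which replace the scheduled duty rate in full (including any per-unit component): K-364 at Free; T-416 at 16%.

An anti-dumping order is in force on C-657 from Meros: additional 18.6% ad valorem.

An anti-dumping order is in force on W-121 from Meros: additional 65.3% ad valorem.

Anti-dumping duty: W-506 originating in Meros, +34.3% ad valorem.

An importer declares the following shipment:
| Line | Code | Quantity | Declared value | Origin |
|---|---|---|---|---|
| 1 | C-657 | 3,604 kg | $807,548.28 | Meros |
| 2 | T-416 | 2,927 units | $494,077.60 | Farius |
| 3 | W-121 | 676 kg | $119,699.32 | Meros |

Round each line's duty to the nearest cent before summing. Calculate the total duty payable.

Line 1 (C-657, Meros, 3,604 kg, $807,548.28):
Base rate for C-657 is $5.81/kg.
Additional duty on C-657 from Meros: +18.6% ad valorem. Applied ad valorem rate = 18.6%.
Duty = $807,548.28 × 18.6% + 3,604 × $5.81 = $171,143.22.
Line 2 (T-416, Farius, 2,927 units, $494,077.60):
Base rate for T-416 is 24%.
Origin Farius qualifies under the Bralovia–Farius agreement and T-416 is covered: preferential rate 16% applies instead.
Duty = $494,077.60 × 16% = $79,052.42.
Line 3 (W-121, Meros, 676 kg, $119,699.32):
Base rate for W-121 is 11.5%.
Additional duty on W-121 from Meros: +65.3%. Applied ad valorem rate: 11.5% + 65.3% = 76.8%.
Duty = $119,699.32 × 76.8% = $91,929.08.
Total = $171,143.22 + $79,052.42 + $91,929.08 = $342,124.72.

$342,124.72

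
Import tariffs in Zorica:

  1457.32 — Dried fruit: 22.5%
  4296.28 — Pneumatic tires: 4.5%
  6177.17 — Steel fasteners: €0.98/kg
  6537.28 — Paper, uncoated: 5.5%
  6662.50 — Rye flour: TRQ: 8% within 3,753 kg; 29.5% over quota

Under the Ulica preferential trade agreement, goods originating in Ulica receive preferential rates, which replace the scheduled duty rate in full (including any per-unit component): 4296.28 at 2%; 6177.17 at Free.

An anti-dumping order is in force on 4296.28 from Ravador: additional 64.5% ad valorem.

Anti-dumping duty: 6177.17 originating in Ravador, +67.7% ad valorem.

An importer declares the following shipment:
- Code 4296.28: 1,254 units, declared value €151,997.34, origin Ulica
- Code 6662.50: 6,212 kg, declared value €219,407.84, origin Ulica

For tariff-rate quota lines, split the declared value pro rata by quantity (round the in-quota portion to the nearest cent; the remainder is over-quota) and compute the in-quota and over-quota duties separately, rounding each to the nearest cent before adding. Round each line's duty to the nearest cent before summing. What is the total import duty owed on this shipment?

Line 1 (4296.28, Ulica, 1,254 units, €151,997.34):
Base rate for 4296.28 is 4.5%.
Origin Ulica qualifies under the Zorica–Ulica agreement and 4296.28 is covered: preferential rate 2% applies instead.
The additional-duty order on 4296.28 targets Ravador, not Ulica; it does not apply.
Duty = €151,997.34 × 2% = €3,039.95.
Line 2 (6662.50, Ulica, 6,212 kg, €219,407.84):
Code 6662.50 is under a tariff-rate quota (threshold 3,753 kg). In-quota: 3,753 kg at 8%; over-quota: 2,459 kg at 29.5%.
Pro-rata value split: in-quota = €219,407.84 × 3,753/6,212 = €132,555.96; over-quota = €219,407.84 − €132,555.96 = €86,851.88.
In-quota duty = €132,555.96 × 8% = €10,604.48. Over-quota duty = €86,851.88 × 29.5% = €25,621.30.
Line duty = €10,604.48 + €25,621.30 = €36,225.78.
Total = €3,039.95 + €36,225.78 = €39,265.73.

€39,265.73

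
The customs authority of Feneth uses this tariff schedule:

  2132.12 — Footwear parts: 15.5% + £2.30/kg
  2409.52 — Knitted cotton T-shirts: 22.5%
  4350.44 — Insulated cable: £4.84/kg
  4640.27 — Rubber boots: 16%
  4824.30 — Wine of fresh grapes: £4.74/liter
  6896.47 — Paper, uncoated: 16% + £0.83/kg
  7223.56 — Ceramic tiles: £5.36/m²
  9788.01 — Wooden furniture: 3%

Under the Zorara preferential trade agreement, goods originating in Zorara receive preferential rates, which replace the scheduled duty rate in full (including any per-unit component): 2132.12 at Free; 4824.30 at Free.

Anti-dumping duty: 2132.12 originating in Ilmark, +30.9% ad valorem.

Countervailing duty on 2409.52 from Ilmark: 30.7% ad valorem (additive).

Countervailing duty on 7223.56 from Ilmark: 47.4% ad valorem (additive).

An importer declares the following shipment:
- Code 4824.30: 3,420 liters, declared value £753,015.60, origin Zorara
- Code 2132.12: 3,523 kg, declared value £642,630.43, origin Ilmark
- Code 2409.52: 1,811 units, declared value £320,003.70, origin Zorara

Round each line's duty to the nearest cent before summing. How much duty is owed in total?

Line 1 (4824.30, Zorara, 3,420 liters, £753,015.60):
Base rate for 4824.30 is £4.74/liter.
Origin Zorara qualifies under the Feneth–Zorara agreement and 4824.30 is covered: preferential rate Free applies instead.
Duty = £753,015.60 × 0% = £0.00.
Line 2 (2132.12, Ilmark, 3,523 kg, £642,630.43):
Base rate for 2132.12 is 15.5% + £2.30/kg.
2132.12 has an FTA preferential rate, but origin Ilmark is not Zorara; base rate stands.
Additional duty on 2132.12 from Ilmark: +30.9%. Applied ad valorem rate: 15.5% + 30.9% = 46.4%.
Duty = £642,630.43 × 46.4% + 3,523 × £2.30 = £306,283.42.
Line 3 (2409.52, Zorara, 1,811 units, £320,003.70):
Base rate for 2409.52 is 22.5%.
Origin Zorara is the FTA partner but 2409.52 is not on the preference list; base rate stands.
The additional-duty order on 2409.52 targets Ilmark, not Zorara; it does not apply.
Duty = £320,003.70 × 22.5% = £72,000.83.
Total = £0.00 + £306,283.42 + £72,000.83 = £378,284.25.

£378,284.25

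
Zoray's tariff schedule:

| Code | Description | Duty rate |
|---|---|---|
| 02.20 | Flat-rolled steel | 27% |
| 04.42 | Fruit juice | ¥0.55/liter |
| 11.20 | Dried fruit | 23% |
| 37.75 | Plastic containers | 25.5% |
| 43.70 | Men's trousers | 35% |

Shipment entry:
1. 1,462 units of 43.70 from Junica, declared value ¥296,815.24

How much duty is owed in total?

¥103,885.33

Line 1 (43.70, Junica, 1,462 units, ¥296,815.24):
Base rate for 43.70 is 35%.
Duty = ¥296,815.24 × 35% = ¥103,885.33.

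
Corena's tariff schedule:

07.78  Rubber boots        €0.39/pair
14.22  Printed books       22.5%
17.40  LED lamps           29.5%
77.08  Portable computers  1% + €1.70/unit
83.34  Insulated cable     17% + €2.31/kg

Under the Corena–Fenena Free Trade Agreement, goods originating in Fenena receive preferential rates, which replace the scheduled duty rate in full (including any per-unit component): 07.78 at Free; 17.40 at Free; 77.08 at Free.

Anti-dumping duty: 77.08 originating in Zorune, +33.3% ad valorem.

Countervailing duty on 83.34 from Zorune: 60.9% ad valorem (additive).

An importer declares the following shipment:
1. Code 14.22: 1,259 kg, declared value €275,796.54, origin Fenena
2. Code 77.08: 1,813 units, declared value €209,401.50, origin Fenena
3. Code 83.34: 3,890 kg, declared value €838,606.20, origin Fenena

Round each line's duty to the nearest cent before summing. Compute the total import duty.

Line 1 (14.22, Fenena, 1,259 kg, €275,796.54):
Base rate for 14.22 is 22.5%.
Origin Fenena is the FTA partner but 14.22 is not on the preference list; base rate stands.
Duty = €275,796.54 × 22.5% = €62,054.22.
Line 2 (77.08, Fenena, 1,813 units, €209,401.50):
Base rate for 77.08 is 1% + €1.70/unit.
Origin Fenena qualifies under the Corena–Fenena agreement and 77.08 is covered: preferential rate Free applies instead.
The additional-duty order on 77.08 targets Zorune, not Fenena; it does not apply.
Duty = €209,401.50 × 0% = €0.00.
Line 3 (83.34, Fenena, 3,890 kg, €838,606.20):
Base rate for 83.34 is 17% + €2.31/kg.
Origin Fenena is the FTA partner but 83.34 is not on the preference list; base rate stands.
The additional-duty order on 83.34 targets Zorune, not Fenena; it does not apply.
Duty = €838,606.20 × 17% + 3,890 × €2.31 = €151,548.95.
Total = €62,054.22 + €0.00 + €151,548.95 = €213,603.17.

€213,603.17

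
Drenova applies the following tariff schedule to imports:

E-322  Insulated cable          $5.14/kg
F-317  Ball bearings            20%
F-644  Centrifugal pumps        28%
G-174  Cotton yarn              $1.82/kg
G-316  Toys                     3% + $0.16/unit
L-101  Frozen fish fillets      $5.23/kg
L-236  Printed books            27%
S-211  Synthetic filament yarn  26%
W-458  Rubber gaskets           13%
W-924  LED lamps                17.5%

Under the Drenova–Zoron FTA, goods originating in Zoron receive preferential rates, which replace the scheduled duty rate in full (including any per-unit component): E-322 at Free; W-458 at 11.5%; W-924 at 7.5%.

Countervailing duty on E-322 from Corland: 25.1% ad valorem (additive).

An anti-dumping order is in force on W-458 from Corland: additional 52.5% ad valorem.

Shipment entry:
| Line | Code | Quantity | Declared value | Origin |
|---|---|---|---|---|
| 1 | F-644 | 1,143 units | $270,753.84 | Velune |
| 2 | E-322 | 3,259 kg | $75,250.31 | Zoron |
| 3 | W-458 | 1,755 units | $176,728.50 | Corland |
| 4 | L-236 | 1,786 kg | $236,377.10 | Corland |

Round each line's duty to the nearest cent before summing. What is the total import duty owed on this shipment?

$255,390.07

Line 1 (F-644, Velune, 1,143 units, $270,753.84):
Base rate for F-644 is 28%.
Duty = $270,753.84 × 28% = $75,811.08.
Line 2 (E-322, Zoron, 3,259 kg, $75,250.31):
Base rate for E-322 is $5.14/kg.
Origin Zoron qualifies under the Drenova–Zoron agreement and E-322 is covered: preferential rate Free applies instead.
The additional-duty order on E-322 targets Corland, not Zoron; it does not apply.
Duty = $75,250.31 × 0% = $0.00.
Line 3 (W-458, Corland, 1,755 units, $176,728.50):
Base rate for W-458 is 13%.
W-458 has an FTA preferential rate, but origin Corland is not Zoron; base rate stands.
Additional duty on W-458 from Corland: +52.5%. Applied ad valorem rate: 13% + 52.5% = 65.5%.
Duty = $176,728.50 × 65.5% = $115,757.17.
Line 4 (L-236, Corland, 1,786 kg, $236,377.10):
Base rate for L-236 is 27%.
Duty = $236,377.10 × 27% = $63,821.82.
Total = $75,811.08 + $0.00 + $115,757.17 + $63,821.82 = $255,390.07.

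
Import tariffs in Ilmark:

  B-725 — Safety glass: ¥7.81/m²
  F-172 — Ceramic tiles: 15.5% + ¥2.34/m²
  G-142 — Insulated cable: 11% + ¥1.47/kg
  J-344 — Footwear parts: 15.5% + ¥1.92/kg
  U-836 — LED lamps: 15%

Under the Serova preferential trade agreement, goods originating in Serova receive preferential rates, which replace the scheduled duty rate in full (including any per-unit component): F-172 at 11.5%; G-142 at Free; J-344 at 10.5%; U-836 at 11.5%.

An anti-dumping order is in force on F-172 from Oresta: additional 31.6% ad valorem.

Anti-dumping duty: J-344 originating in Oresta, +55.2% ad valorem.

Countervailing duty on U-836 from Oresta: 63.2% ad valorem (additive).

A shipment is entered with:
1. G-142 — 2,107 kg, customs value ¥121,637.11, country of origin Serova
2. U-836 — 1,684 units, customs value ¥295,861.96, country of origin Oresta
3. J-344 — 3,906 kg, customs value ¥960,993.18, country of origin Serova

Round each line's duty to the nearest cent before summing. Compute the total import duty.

¥332,268.33

Line 1 (G-142, Serova, 2,107 kg, ¥121,637.11):
Base rate for G-142 is 11% + ¥1.47/kg.
Origin Serova qualifies under the Ilmark–Serova agreement and G-142 is covered: preferential rate Free applies instead.
Duty = ¥121,637.11 × 0% = ¥0.00.
Line 2 (U-836, Oresta, 1,684 units, ¥295,861.96):
Base rate for U-836 is 15%.
U-836 has an FTA preferential rate, but origin Oresta is not Serova; base rate stands.
Additional duty on U-836 from Oresta: +63.2%. Applied ad valorem rate: 15% + 63.2% = 78.2%.
Duty = ¥295,861.96 × 78.2% = ¥231,364.05.
Line 3 (J-344, Serova, 3,906 kg, ¥960,993.18):
Base rate for J-344 is 15.5% + ¥1.92/kg.
Origin Serova qualifies under the Ilmark–Serova agreement and J-344 is covered: preferential rate 10.5% applies instead.
The additional-duty order on J-344 targets Oresta, not Serova; it does not apply.
Duty = ¥960,993.18 × 10.5% = ¥100,904.28.
Total = ¥0.00 + ¥231,364.05 + ¥100,904.28 = ¥332,268.33.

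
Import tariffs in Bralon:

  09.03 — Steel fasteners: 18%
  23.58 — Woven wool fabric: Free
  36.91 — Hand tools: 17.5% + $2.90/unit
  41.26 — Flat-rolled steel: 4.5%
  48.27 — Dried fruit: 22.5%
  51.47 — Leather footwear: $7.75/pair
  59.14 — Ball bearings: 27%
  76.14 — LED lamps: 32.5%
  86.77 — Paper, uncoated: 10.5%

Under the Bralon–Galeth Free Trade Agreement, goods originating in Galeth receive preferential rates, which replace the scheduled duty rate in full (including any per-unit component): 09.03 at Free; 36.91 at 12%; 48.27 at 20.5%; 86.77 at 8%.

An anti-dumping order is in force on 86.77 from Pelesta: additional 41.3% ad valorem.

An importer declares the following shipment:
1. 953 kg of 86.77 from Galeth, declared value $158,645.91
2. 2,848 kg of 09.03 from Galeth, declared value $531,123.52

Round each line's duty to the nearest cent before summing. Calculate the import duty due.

$12,691.67

Line 1 (86.77, Galeth, 953 kg, $158,645.91):
Base rate for 86.77 is 10.5%.
Origin Galeth qualifies under the Bralon–Galeth agreement and 86.77 is covered: preferential rate 8% applies instead.
The additional-duty order on 86.77 targets Pelesta, not Galeth; it does not apply.
Duty = $158,645.91 × 8% = $12,691.67.
Line 2 (09.03, Galeth, 2,848 kg, $531,123.52):
Base rate for 09.03 is 18%.
Origin Galeth qualifies under the Bralon–Galeth agreement and 09.03 is covered: preferential rate Free applies instead.
Duty = $531,123.52 × 0% = $0.00.
Total = $12,691.67 + $0.00 = $12,691.67.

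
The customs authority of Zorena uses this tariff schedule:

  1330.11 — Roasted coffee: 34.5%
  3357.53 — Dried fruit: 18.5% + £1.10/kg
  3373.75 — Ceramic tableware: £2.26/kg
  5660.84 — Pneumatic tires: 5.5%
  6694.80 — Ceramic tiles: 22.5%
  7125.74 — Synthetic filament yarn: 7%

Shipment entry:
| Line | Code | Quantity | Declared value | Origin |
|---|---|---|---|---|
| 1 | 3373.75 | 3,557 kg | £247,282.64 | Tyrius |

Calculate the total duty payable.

Line 1 (3373.75, Tyrius, 3,557 kg, £247,282.64):
Base rate for 3373.75 is £2.26/kg.
Duty = 3,557 × £2.26 = £8,038.82.

£8,038.82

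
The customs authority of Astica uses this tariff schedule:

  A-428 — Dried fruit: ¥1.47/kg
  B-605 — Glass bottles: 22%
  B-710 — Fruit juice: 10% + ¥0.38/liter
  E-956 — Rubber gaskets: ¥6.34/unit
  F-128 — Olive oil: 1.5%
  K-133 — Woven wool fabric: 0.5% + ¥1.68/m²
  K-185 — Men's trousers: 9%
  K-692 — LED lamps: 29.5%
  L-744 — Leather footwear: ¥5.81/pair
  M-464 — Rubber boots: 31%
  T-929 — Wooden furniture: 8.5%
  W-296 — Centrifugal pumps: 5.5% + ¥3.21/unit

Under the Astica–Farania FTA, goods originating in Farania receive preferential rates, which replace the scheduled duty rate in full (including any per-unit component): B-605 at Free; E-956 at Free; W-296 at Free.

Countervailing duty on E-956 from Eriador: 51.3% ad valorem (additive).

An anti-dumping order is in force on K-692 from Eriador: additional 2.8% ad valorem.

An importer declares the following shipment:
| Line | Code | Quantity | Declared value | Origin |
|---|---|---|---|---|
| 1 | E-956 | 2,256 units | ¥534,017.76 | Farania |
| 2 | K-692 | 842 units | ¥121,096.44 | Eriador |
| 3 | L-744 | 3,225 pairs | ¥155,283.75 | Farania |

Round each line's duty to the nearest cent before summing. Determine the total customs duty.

¥57,851.40

Line 1 (E-956, Farania, 2,256 units, ¥534,017.76):
Base rate for E-956 is ¥6.34/unit.
Origin Farania qualifies under the Astica–Farania agreement and E-956 is covered: preferential rate Free applies instead.
The additional-duty order on E-956 targets Eriador, not Farania; it does not apply.
Duty = ¥534,017.76 × 0% = ¥0.00.
Line 2 (K-692, Eriador, 842 units, ¥121,096.44):
Base rate for K-692 is 29.5%.
Additional duty on K-692 from Eriador: +2.8%. Applied ad valorem rate: 29.5% + 2.8% = 32.3%.
Duty = ¥121,096.44 × 32.3% = ¥39,114.15.
Line 3 (L-744, Farania, 3,225 pairs, ¥155,283.75):
Base rate for L-744 is ¥5.81/pair.
Origin Farania is the FTA partner but L-744 is not on the preference list; base rate stands.
Duty = 3,225 × ¥5.81 = ¥18,737.25.
Total = ¥0.00 + ¥39,114.15 + ¥18,737.25 = ¥57,851.40.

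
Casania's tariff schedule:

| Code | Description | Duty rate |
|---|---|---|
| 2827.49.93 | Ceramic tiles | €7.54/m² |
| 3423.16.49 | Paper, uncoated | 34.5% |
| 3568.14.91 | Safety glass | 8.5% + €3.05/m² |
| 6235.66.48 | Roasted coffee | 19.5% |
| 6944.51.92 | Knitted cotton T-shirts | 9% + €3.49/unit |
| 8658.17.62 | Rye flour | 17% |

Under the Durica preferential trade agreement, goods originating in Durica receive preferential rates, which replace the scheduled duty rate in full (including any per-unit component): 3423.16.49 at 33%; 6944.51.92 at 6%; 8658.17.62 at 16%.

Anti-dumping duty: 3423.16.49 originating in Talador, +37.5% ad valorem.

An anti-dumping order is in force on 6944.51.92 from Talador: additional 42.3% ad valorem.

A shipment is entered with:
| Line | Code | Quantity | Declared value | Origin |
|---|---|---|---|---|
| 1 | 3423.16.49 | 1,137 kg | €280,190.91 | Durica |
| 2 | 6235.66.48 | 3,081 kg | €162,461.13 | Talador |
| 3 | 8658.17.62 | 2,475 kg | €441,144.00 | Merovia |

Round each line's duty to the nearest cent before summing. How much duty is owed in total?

€199,137.40

Line 1 (3423.16.49, Durica, 1,137 kg, €280,190.91):
Base rate for 3423.16.49 is 34.5%.
Origin Durica qualifies under the Casania–Durica agreement and 3423.16.49 is covered: preferential rate 33% applies instead.
The additional-duty order on 3423.16.49 targets Talador, not Durica; it does not apply.
Duty = €280,190.91 × 33% = €92,463.00.
Line 2 (6235.66.48, Talador, 3,081 kg, €162,461.13):
Base rate for 6235.66.48 is 19.5%.
Duty = €162,461.13 × 19.5% = €31,679.92.
Line 3 (8658.17.62, Merovia, 2,475 kg, €441,144.00):
Base rate for 8658.17.62 is 17%.
8658.17.62 has an FTA preferential rate, but origin Merovia is not Durica; base rate stands.
Duty = €441,144.00 × 17% = €74,994.48.
Total = €92,463.00 + €31,679.92 + €74,994.48 = €199,137.40.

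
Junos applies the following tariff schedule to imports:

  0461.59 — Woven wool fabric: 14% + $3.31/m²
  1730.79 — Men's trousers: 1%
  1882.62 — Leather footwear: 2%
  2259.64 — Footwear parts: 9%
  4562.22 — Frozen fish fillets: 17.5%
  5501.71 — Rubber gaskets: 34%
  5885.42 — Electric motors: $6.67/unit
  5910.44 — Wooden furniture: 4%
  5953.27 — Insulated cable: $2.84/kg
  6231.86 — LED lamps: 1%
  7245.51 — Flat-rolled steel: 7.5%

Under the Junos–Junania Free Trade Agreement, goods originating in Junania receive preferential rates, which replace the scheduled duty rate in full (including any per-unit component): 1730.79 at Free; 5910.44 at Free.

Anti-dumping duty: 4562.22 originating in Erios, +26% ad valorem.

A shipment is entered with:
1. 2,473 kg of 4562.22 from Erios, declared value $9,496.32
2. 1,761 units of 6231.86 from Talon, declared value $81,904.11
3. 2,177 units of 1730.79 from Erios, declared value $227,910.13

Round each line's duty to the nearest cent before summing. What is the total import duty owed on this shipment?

$7,229.04

Line 1 (4562.22, Erios, 2,473 kg, $9,496.32):
Base rate for 4562.22 is 17.5%.
Additional duty on 4562.22 from Erios: +26%. Applied ad valorem rate: 17.5% + 26% = 43.5%.
Duty = $9,496.32 × 43.5% = $4,130.90.
Line 2 (6231.86, Talon, 1,761 units, $81,904.11):
Base rate for 6231.86 is 1%.
Duty = $81,904.11 × 1% = $819.04.
Line 3 (1730.79, Erios, 2,177 units, $227,910.13):
Base rate for 1730.79 is 1%.
1730.79 has an FTA preferential rate, but origin Erios is not Junania; base rate stands.
Duty = $227,910.13 × 1% = $2,279.10.
Total = $4,130.90 + $819.04 + $2,279.10 = $7,229.04.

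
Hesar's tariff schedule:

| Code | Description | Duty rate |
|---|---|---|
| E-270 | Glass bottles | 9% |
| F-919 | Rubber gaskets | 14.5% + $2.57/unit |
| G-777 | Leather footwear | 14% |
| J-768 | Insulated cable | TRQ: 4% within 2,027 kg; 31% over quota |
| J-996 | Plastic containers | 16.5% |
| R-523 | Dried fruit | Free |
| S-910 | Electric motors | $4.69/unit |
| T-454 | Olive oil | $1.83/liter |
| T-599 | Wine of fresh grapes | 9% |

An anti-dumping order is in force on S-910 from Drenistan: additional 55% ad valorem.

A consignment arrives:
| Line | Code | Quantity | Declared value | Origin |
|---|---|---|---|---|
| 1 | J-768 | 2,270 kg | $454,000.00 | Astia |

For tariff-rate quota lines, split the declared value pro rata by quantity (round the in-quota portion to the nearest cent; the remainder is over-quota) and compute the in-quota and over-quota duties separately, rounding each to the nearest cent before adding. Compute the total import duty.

Line 1 (J-768, Astia, 2,270 kg, $454,000.00):
Code J-768 is under a tariff-rate quota (threshold 2,027 kg). In-quota: 2,027 kg at 4%; over-quota: 243 kg at 31%.
Pro-rata value split: in-quota = $454,000.00 × 2,027/2,270 = $405,400.00; over-quota = $454,000.00 − $405,400.00 = $48,600.00.
In-quota duty = $405,400.00 × 4% = $16,216.00. Over-quota duty = $48,600.00 × 31% = $15,066.00.
Line duty = $16,216.00 + $15,066.00 = $31,282.00.

$31,282.00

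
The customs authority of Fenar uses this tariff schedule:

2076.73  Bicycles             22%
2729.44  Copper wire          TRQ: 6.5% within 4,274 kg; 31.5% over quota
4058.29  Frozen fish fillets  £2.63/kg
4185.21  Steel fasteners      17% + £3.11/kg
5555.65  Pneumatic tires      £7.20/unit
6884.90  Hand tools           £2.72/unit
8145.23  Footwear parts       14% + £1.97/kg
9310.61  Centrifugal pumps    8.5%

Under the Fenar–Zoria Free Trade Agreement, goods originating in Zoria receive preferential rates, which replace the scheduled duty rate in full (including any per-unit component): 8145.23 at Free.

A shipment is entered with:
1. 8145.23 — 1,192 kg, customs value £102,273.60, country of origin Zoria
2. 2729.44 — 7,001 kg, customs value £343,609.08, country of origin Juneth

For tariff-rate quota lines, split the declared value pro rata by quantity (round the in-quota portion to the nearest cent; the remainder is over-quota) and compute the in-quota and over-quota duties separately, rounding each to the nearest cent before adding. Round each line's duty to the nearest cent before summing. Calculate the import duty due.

£55,794.88

Line 1 (8145.23, Zoria, 1,192 kg, £102,273.60):
Base rate for 8145.23 is 14% + £1.97/kg.
Origin Zoria qualifies under the Fenar–Zoria agreement and 8145.23 is covered: preferential rate Free applies instead.
Duty = £102,273.60 × 0% = £0.00.
Line 2 (2729.44, Juneth, 7,001 kg, £343,609.08):
Code 2729.44 is under a tariff-rate quota (threshold 4,274 kg). In-quota: 4,274 kg at 6.5%; over-quota: 2,727 kg at 31.5%.
Pro-rata value split: in-quota = £343,609.08 × 4,274/7,001 = £209,767.92; over-quota = £343,609.08 − £209,767.92 = £133,841.16.
In-quota duty = £209,767.92 × 6.5% = £13,634.91. Over-quota duty = £133,841.16 × 31.5% = £42,159.97.
Line duty = £13,634.91 + £42,159.97 = £55,794.88.
Total = £0.00 + £55,794.88 = £55,794.88.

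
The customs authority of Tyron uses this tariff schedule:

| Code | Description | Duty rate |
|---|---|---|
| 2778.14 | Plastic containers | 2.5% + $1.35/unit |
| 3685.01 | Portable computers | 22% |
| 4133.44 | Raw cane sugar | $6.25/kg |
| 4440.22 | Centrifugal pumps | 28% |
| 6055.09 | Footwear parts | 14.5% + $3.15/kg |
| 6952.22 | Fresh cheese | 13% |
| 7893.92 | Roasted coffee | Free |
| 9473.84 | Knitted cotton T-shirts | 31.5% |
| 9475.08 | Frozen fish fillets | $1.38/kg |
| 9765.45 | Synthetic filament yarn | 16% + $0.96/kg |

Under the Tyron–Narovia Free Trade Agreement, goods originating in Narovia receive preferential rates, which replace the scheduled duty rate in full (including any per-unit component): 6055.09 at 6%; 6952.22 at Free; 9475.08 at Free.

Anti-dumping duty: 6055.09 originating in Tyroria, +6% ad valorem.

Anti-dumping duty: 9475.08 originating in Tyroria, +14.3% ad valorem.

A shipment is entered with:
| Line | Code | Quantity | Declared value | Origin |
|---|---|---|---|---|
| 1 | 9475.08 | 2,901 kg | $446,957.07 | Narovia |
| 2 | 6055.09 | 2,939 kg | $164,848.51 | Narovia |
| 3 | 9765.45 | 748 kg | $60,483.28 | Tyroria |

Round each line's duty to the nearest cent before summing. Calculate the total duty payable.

$20,286.31

Line 1 (9475.08, Narovia, 2,901 kg, $446,957.07):
Base rate for 9475.08 is $1.38/kg.
Origin Narovia qualifies under the Tyron–Narovia agreement and 9475.08 is covered: preferential rate Free applies instead.
The additional-duty order on 9475.08 targets Tyroria, not Narovia; it does not apply.
Duty = $446,957.07 × 0% = $0.00.
Line 2 (6055.09, Narovia, 2,939 kg, $164,848.51):
Base rate for 6055.09 is 14.5% + $3.15/kg.
Origin Narovia qualifies under the Tyron–Narovia agreement and 6055.09 is covered: preferential rate 6% applies instead.
The additional-duty order on 6055.09 targets Tyroria, not Narovia; it does not apply.
Duty = $164,848.51 × 6% = $9,890.91.
Line 3 (9765.45, Tyroria, 748 kg, $60,483.28):
Base rate for 9765.45 is 16% + $0.96/kg.
Duty = $60,483.28 × 16% + 748 × $0.96 = $10,395.40.
Total = $0.00 + $9,890.91 + $10,395.40 = $20,286.31.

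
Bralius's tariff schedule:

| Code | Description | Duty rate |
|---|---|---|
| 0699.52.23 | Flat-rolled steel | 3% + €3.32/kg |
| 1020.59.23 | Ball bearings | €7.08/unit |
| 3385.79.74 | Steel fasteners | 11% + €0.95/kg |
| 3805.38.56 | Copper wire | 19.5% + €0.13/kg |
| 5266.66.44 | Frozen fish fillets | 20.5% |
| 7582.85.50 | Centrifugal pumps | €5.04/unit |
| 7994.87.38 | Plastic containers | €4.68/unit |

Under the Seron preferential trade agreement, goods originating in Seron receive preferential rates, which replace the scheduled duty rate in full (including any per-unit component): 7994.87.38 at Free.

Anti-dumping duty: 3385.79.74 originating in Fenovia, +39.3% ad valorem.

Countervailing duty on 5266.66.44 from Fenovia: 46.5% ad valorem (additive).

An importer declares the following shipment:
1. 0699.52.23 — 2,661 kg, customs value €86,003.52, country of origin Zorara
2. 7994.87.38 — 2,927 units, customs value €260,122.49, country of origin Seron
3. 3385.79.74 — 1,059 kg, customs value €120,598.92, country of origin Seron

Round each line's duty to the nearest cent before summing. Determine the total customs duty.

€25,686.56

Line 1 (0699.52.23, Zorara, 2,661 kg, €86,003.52):
Base rate for 0699.52.23 is 3% + €3.32/kg.
Duty = €86,003.52 × 3% + 2,661 × €3.32 = €11,414.63.
Line 2 (7994.87.38, Seron, 2,927 units, €260,122.49):
Base rate for 7994.87.38 is €4.68/unit.
Origin Seron qualifies under the Bralius–Seron agreement and 7994.87.38 is covered: preferential rate Free applies instead.
Duty = €260,122.49 × 0% = €0.00.
Line 3 (3385.79.74, Seron, 1,059 kg, €120,598.92):
Base rate for 3385.79.74 is 11% + €0.95/kg.
Origin Seron is the FTA partner but 3385.79.74 is not on the preference list; base rate stands.
The additional-duty order on 3385.79.74 targets Fenovia, not Seron; it does not apply.
Duty = €120,598.92 × 11% + 1,059 × €0.95 = €14,271.93.
Total = €11,414.63 + €0.00 + €14,271.93 = €25,686.56.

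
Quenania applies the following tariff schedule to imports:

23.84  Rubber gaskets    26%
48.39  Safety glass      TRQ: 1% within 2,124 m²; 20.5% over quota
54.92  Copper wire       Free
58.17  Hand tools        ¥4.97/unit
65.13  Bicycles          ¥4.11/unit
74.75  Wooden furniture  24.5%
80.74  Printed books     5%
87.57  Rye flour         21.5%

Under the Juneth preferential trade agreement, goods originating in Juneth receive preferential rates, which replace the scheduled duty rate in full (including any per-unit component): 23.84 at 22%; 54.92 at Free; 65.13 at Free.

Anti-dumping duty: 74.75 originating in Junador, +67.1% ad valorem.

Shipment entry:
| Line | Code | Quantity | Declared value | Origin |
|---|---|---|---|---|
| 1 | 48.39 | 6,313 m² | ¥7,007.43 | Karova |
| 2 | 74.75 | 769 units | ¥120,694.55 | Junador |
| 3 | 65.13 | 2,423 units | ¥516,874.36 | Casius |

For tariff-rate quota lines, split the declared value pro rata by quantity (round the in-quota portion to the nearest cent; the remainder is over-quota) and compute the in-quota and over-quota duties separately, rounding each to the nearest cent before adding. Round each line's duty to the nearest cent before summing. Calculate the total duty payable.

¥121,491.53

Line 1 (48.39, Karova, 6,313 m², ¥7,007.43):
Code 48.39 is under a tariff-rate quota (threshold 2,124 m²). In-quota: 2,124 m² at 1%; over-quota: 4,189 m² at 20.5%.
Pro-rata value split: in-quota = ¥7,007.43 × 2,124/6,313 = ¥2,357.64; over-quota = ¥7,007.43 − ¥2,357.64 = ¥4,649.79.
In-quota duty = ¥2,357.64 × 1% = ¥23.58. Over-quota duty = ¥4,649.79 × 20.5% = ¥953.21.
Line duty = ¥23.58 + ¥953.21 = ¥976.79.
Line 2 (74.75, Junador, 769 units, ¥120,694.55):
Base rate for 74.75 is 24.5%.
Additional duty on 74.75 from Junador: +67.1%. Applied ad valorem rate: 24.5% + 67.1% = 91.6%.
Duty = ¥120,694.55 × 91.6% = ¥110,556.21.
Line 3 (65.13, Casius, 2,423 units, ¥516,874.36):
Base rate for 65.13 is ¥4.11/unit.
65.13 has an FTA preferential rate, but origin Casius is not Juneth; base rate stands.
Duty = 2,423 × ¥4.11 = ¥9,958.53.
Total = ¥976.79 + ¥110,556.21 + ¥9,958.53 = ¥121,491.53.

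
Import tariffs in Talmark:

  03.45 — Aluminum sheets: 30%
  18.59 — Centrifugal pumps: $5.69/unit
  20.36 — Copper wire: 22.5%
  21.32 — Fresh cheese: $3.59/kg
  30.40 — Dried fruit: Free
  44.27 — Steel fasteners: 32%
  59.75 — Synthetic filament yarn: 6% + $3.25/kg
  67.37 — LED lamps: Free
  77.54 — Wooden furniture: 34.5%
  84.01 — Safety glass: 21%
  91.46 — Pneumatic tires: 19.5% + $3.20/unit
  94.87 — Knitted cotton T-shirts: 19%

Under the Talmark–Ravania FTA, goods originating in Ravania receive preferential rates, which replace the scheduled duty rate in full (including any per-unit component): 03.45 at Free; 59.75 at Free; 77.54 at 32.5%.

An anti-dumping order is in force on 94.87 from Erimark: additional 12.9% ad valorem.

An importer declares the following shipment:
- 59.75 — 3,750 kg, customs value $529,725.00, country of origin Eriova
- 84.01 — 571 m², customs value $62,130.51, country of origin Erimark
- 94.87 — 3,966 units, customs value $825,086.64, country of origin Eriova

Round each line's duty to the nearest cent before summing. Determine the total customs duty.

Line 1 (59.75, Eriova, 3,750 kg, $529,725.00):
Base rate for 59.75 is 6% + $3.25/kg.
59.75 has an FTA preferential rate, but origin Eriova is not Ravania; base rate stands.
Duty = $529,725.00 × 6% + 3,750 × $3.25 = $43,971.00.
Line 2 (84.01, Erimark, 571 m², $62,130.51):
Base rate for 84.01 is 21%.
Duty = $62,130.51 × 21% = $13,047.41.
Line 3 (94.87, Eriova, 3,966 units, $825,086.64):
Base rate for 94.87 is 19%.
The additional-duty order on 94.87 targets Erimark, not Eriova; it does not apply.
Duty = $825,086.64 × 19% = $156,766.46.
Total = $43,971.00 + $13,047.41 + $156,766.46 = $213,784.87.

$213,784.87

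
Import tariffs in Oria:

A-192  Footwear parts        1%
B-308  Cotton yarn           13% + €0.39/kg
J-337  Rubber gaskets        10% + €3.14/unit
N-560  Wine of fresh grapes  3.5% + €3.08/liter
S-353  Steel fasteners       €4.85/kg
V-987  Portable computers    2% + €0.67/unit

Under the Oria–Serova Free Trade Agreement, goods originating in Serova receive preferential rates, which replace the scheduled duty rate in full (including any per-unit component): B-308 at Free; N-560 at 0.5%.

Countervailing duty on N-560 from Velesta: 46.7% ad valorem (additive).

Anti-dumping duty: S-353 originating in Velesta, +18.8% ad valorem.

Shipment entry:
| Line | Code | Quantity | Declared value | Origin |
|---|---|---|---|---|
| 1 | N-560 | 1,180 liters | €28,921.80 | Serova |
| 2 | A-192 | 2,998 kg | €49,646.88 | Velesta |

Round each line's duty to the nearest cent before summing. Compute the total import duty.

€641.08

Line 1 (N-560, Serova, 1,180 liters, €28,921.80):
Base rate for N-560 is 3.5% + €3.08/liter.
Origin Serova qualifies under the Oria–Serova agreement and N-560 is covered: preferential rate 0.5% applies instead.
The additional-duty order on N-560 targets Velesta, not Serova; it does not apply.
Duty = €28,921.80 × 0.5% = €144.61.
Line 2 (A-192, Velesta, 2,998 kg, €49,646.88):
Base rate for A-192 is 1%.
Duty = €49,646.88 × 1% = €496.47.
Total = €144.61 + €496.47 = €641.08.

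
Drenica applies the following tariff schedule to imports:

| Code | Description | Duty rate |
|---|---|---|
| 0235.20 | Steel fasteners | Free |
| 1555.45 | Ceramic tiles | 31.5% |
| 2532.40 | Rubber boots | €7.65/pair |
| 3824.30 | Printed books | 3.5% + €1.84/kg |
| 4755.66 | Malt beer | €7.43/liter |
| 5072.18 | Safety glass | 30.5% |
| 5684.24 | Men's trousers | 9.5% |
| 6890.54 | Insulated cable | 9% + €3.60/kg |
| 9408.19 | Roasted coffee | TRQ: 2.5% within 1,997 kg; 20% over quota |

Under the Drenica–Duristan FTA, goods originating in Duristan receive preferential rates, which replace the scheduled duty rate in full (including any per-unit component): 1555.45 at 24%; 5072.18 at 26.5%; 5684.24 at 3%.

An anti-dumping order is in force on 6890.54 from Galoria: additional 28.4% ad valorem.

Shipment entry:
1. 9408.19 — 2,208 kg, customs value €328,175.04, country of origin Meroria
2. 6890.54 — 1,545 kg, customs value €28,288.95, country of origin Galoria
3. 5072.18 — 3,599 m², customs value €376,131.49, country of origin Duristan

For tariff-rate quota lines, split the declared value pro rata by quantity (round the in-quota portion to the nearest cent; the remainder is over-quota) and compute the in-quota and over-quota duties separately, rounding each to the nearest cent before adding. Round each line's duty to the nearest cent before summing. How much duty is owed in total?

Line 1 (9408.19, Meroria, 2,208 kg, €328,175.04):
Code 9408.19 is under a tariff-rate quota (threshold 1,997 kg). In-quota: 1,997 kg at 2.5%; over-quota: 211 kg at 20%.
Pro-rata value split: in-quota = €328,175.04 × 1,997/2,208 = €296,814.11; over-quota = €328,175.04 − €296,814.11 = €31,360.93.
In-quota duty = €296,814.11 × 2.5% = €7,420.35. Over-quota duty = €31,360.93 × 20% = €6,272.19.
Line duty = €7,420.35 + €6,272.19 = €13,692.54.
Line 2 (6890.54, Galoria, 1,545 kg, €28,288.95):
Base rate for 6890.54 is 9% + €3.60/kg.
Additional duty on 6890.54 from Galoria: +28.4%. Applied ad valorem rate: 9% + 28.4% = 37.4%.
Duty = €28,288.95 × 37.4% + 1,545 × €3.60 = €16,142.07.
Line 3 (5072.18, Duristan, 3,599 m², €376,131.49):
Base rate for 5072.18 is 30.5%.
Origin Duristan qualifies under the Drenica–Duristan agreement and 5072.18 is covered: preferential rate 26.5% applies instead.
Duty = €376,131.49 × 26.5% = €99,674.84.
Total = €13,692.54 + €16,142.07 + €99,674.84 = €129,509.45.

€129,509.45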